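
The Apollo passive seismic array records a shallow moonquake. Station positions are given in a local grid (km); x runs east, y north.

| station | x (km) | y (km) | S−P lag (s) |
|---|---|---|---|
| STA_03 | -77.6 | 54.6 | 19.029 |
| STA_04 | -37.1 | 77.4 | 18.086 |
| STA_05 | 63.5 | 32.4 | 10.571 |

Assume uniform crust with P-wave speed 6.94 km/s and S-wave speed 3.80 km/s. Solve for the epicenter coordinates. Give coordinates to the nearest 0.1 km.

(40.3, -53.3)

Distance from S−P lag: d = Δt · v_P v_S / (v_P − v_S) = Δt · (6.94·3.80)/(6.94−3.80) ≈ 8.3987·Δt.
So d_STA_03 = 159.82, d_STA_04 = 151.90, d_STA_05 = 88.78 km.
Circle about each station: (x + 77.6)² + (y − 54.6)² = 159.82²; (x + 37.1)² + (y − 77.4)² = 151.90²; (x − 63.5)² + (y − 32.4)² = 88.78².
Subtracting the STA_03 equation from the STA_04 and STA_05 equations removes the quadratic terms:
81.0 x + 45.6 y = 833.07
282.2 x − 44.4 y = 13739.63
Solving the 2×2 system: x ≈ 40.3, y ≈ -53.3 km.
Check against STA_03 (with the unrounded x, y): √((x + 77.6)²+(y − 54.6)²) = 159.83 ≈ 159.82 km. ✓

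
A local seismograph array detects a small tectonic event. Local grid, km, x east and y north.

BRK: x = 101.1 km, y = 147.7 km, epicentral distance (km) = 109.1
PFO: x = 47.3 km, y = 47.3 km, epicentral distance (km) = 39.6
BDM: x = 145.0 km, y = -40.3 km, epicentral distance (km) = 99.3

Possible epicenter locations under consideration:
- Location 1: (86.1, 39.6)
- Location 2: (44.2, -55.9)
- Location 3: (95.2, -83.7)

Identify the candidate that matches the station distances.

For each candidate, compare |candidate − station| to the reported distance:
Location 1: residuals BRK 0.0, PFO 0.0, BDM 0.0 → max 0.0 km
Location 2: residuals BRK 102.3, PFO 63.6, BDM 2.7 → max 102.3 km
Location 3: residuals BRK 122.4, PFO 99.9, BDM 33.2 → max 122.4 km
Only Location 1 has all residuals ≈ 0.

Location 1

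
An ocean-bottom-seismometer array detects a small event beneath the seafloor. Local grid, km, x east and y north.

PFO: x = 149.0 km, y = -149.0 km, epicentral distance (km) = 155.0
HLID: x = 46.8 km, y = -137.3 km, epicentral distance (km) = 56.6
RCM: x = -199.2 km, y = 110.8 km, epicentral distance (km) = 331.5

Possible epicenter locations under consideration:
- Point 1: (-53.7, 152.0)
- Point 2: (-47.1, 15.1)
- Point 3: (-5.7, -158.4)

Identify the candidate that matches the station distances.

Point 3

For each candidate, compare |candidate − station| to the reported distance:
Point 1: residuals PFO 207.9, HLID 249.7, RCM 180.3 → max 249.7 km
Point 2: residuals PFO 100.7, HLID 122.4, RCM 151.8 → max 151.8 km
Point 3: residuals PFO 0.0, HLID 0.0, RCM 0.0 → max 0.0 km
Only Point 3 has all residuals ≈ 0.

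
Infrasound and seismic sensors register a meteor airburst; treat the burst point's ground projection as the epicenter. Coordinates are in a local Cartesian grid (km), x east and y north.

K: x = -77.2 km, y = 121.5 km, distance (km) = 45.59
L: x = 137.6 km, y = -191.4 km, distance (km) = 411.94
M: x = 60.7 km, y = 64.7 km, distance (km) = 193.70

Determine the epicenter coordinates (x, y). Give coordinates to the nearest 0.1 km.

(-122.3, 128.2)

Circle about each station: (x + 77.2)² + (y − 121.5)² = 45.59²; (x − 137.6)² + (y + 191.4)² = 411.94²; (x − 60.7)² + (y − 64.7)² = 193.70².
Subtracting pairs of circle equations eliminates x²+y² and gives linear equations (the radical axes):
429.6 x − 625.8 y = -132770.49
275.8 x − 113.6 y = -48292.75
Solving the 2×2 system: x ≈ -122.3, y ≈ 128.2 km.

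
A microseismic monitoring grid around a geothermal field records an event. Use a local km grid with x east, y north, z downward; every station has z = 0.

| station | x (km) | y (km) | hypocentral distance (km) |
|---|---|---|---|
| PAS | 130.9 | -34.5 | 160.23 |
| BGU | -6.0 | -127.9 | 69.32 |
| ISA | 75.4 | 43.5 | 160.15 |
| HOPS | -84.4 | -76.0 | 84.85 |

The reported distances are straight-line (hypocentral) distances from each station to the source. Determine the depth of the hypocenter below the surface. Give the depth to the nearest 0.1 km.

depth ≈ 48.7 km

Each station gives a sphere (x−x_i)² + (y−y_i)² + z² = d_i² (stations at z=0).
Subtracting the PAS sphere from BGU and ISA: z² cancels, leaving linear equations in x and y:
-273.8 x − 186.8 y = 18937.74
-111.0 x + 156.0 y = -10722.02
Solving: x ≈ -14.995, y ≈ -79.401 km (keep extra digits for the depth step; rounded: -15.0, -79.4).
Then from the PAS sphere: z² = 160.23² − (x − 130.9)² − (y + 34.5)² with x = -14.995, y = -79.401, so z ≈ 48.705 ≈ 48.7 km.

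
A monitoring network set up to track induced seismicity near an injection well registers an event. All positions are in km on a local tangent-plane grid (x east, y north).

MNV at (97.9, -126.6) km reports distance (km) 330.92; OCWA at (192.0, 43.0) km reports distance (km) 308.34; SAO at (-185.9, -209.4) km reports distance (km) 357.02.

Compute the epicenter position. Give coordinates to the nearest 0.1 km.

(-101.5, 137.5)

Circle about each station: (x − 97.9)² + (y + 126.6)² = 330.92²; (x − 192.0)² + (y − 43.0)² = 308.34²; (x + 185.9)² + (y + 209.4)² = 357.02².
Subtracting the MNV equation from the OCWA and SAO equations removes the quadratic terms:
188.2 x + 339.2 y = 27535.52
-567.6 x − 165.6 y = 34839.97
Solving the 2×2 system: x ≈ -101.5, y ≈ 137.5 km.
Check against MNV (with the unrounded x, y): √((x − 97.9)²+(y + 126.6)²) = 330.91 ≈ 330.92 km. ✓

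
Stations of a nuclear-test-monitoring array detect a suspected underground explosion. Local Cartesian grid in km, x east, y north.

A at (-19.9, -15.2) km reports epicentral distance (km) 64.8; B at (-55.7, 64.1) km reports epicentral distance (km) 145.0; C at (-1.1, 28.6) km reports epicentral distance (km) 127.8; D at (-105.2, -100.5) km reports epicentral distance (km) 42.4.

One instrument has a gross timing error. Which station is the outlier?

Solve using three stations at a time. Using B, C, D (subtract circle equations pairwise → linear system) gives (x, y) ≈ (-67.8, -80.4).
Distances from that point to each station vs reported:
  A: calculated 80.9 vs reported 64.8 → residual 16.1 km
  B: calculated 145.0 vs reported 145.0 → residual 0.0 km
  C: calculated 127.8 vs reported 127.8 → residual 0.0 km
  D: calculated 42.4 vs reported 42.4 → residual 0.0 km
B, C, D are mutually consistent (residuals ≈ 0); A is off by 16.1 km.

A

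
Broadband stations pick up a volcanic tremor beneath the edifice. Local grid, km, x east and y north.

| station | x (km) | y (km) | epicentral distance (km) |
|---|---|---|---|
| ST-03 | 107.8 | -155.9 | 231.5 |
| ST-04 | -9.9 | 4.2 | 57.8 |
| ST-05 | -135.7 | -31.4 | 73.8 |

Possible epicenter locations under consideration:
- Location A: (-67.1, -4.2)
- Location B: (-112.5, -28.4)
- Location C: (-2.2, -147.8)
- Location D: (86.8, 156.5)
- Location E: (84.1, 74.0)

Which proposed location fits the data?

For each candidate, compare |candidate − station| to the reported distance:
Location A: residuals ST-03 0.0, ST-04 0.0, ST-05 0.0 → max 0.0 km
Location B: residuals ST-03 23.0, ST-04 49.9, ST-05 50.4 → max 50.4 km
Location C: residuals ST-03 121.2, ST-04 94.4, ST-05 103.3 → max 121.2 km
Location D: residuals ST-03 81.6, ST-04 122.6, ST-05 217.4 → max 217.4 km
Location E: residuals ST-03 0.4, ST-04 59.3, ST-05 170.0 → max 170.0 km
Only Location A has all residuals ≈ 0.

Location A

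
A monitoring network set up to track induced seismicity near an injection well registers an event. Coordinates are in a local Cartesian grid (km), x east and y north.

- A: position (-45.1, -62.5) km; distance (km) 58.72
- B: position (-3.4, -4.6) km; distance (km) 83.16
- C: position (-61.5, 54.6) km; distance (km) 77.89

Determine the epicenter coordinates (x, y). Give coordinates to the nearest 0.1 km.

Circle about each station: (x + 45.1)² + (y + 62.5)² = 58.72²; (x + 3.4)² + (y + 4.6)² = 83.16²; (x + 61.5)² + (y − 54.6)² = 77.89².
Subtracting the A equation from the B and C equations removes the quadratic terms:
83.4 x + 115.8 y = -9375.09
-32.8 x + 234.2 y = -1795.66
Solving the 2×2 system: x ≈ -85.2, y ≈ -19.6 km.

x ≈ -85.2 km, y ≈ -19.6 km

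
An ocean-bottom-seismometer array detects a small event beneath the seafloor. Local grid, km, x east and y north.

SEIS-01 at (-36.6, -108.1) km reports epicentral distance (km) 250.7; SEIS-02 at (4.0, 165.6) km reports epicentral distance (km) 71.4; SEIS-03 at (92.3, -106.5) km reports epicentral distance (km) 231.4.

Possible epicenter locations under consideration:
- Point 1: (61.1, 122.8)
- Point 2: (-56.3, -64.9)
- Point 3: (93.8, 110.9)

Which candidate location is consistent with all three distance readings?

For each candidate, compare |candidate − station| to the reported distance:
Point 1: residuals SEIS-01 0.0, SEIS-02 0.0, SEIS-03 0.0 → max 0.0 km
Point 2: residuals SEIS-01 203.2, SEIS-02 166.9, SEIS-03 77.1 → max 203.2 km
Point 3: residuals SEIS-01 4.2, SEIS-02 33.7, SEIS-03 14.0 → max 33.7 km
Only Point 1 has all residuals ≈ 0.

Point 1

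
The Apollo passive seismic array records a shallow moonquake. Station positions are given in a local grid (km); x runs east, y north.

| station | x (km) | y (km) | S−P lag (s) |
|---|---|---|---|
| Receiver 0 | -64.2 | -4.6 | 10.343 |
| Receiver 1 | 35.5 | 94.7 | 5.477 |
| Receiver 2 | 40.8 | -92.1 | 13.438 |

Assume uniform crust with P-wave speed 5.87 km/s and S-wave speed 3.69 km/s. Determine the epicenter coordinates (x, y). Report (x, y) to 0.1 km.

(28.0, 40.8)

Distance from S−P lag: d = Δt · v_P v_S / (v_P − v_S) = Δt · (5.87·3.69)/(5.87−3.69) ≈ 9.9359·Δt.
So d_Receiver 0 = 102.77, d_Receiver 1 = 54.42, d_Receiver 2 = 133.52 km.
Circle about each station: (x + 64.2)² + (y + 4.6)² = 102.77²; (x − 35.5)² + (y − 94.7)² = 54.42²; (x − 40.8)² + (y + 92.1)² = 133.52².
Subtracting the Receiver 0 equation from the Receiver 1 and Receiver 2 equations removes the quadratic terms:
199.4 x + 198.6 y = 13685.68
210.0 x − 175.0 y = -1261.67
Solving the 2×2 system: x ≈ 28.0, y ≈ 40.8 km.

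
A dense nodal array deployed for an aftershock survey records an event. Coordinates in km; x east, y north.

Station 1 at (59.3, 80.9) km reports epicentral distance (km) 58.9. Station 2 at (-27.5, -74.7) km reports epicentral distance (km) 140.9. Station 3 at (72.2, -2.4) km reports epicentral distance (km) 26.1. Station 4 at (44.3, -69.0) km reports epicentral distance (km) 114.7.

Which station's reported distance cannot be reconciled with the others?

Solve using three stations at a time. Using Station 1, Station 2, Station 3 (subtract circle equations pairwise → linear system) gives (x, y) ≈ (73.4, 23.7).
Distances from that point to each station vs reported:
  Station 1: calculated 58.9 vs reported 58.9 → residual 0.0 km
  Station 2: calculated 140.9 vs reported 140.9 → residual 0.0 km
  Station 3: calculated 26.1 vs reported 26.1 → residual 0.0 km
  Station 4: calculated 97.1 vs reported 114.7 → residual 17.6 km
Station 1, Station 2, Station 3 are mutually consistent (residuals ≈ 0); Station 4 is off by 17.6 km.

Station 4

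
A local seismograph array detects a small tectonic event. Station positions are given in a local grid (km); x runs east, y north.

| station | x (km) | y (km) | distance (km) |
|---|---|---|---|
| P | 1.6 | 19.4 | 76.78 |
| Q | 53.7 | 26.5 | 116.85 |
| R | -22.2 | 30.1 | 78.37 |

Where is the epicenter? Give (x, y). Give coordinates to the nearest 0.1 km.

Circle about each station: (x − 1.6)² + (y − 19.4)² = 76.78²; (x − 53.7)² + (y − 26.5)² = 116.85²; (x + 22.2)² + (y − 30.1)² = 78.37².
Subtracting the P equation from the Q and R equations removes the quadratic terms:
104.2 x + 14.2 y = -4551.73
-47.6 x + 21.4 y = 773.24
Solving the 2×2 system: x ≈ -37.3, y ≈ -46.8 km.
Check against P (with the unrounded x, y): √((x − 1.6)²+(y − 19.4)²) = 76.81 ≈ 76.78 km. ✓

(-37.3, -46.8)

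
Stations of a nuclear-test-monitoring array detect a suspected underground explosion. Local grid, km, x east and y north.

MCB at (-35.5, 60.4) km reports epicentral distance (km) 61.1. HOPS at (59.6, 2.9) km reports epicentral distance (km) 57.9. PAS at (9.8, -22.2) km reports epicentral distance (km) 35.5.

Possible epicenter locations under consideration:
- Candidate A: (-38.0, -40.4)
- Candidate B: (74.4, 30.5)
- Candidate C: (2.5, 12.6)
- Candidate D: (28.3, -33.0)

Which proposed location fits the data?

Candidate C

For each candidate, compare |candidate − station| to the reported distance:
Candidate A: residuals MCB 39.7, HOPS 48.9, PAS 15.6 → max 48.9 km
Candidate B: residuals MCB 52.8, HOPS 26.6, PAS 47.9 → max 52.8 km
Candidate C: residuals MCB 0.0, HOPS 0.0, PAS 0.1 → max 0.1 km
Candidate D: residuals MCB 52.0, HOPS 10.3, PAS 14.1 → max 52.0 km
Only Candidate C has all residuals ≈ 0.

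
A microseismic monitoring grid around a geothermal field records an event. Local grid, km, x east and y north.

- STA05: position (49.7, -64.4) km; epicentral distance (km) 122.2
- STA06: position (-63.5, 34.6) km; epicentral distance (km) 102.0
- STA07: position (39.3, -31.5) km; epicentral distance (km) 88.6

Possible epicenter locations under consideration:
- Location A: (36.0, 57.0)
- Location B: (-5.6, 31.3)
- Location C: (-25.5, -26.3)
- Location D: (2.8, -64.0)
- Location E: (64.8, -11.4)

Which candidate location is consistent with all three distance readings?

For each candidate, compare |candidate − station| to the reported distance:
Location A: residuals STA05 0.0, STA06 0.0, STA07 0.0 → max 0.0 km
Location B: residuals STA05 11.7, STA06 44.0, STA07 11.4 → max 44.0 km
Location C: residuals STA05 37.9, STA06 30.2, STA07 23.6 → max 37.9 km
Location D: residuals STA05 75.3, STA06 16.8, STA07 39.7 → max 75.3 km
Location E: residuals STA05 67.1, STA06 34.3, STA07 56.1 → max 67.1 km
Only Location A has all residuals ≈ 0.

Location A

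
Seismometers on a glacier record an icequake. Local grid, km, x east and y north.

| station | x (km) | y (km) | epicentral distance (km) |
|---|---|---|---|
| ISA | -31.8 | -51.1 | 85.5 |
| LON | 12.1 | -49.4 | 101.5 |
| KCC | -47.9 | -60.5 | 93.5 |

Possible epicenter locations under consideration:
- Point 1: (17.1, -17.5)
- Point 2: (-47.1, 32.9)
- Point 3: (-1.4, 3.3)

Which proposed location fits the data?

For each candidate, compare |candidate − station| to the reported distance:
Point 1: residuals ISA 26.2, LON 69.2, KCC 15.6 → max 69.2 km
Point 2: residuals ISA 0.1, LON 0.1, KCC 0.1 → max 0.1 km
Point 3: residuals ISA 23.2, LON 47.1, KCC 14.6 → max 47.1 km
Only Point 2 has all residuals ≈ 0.

Point 2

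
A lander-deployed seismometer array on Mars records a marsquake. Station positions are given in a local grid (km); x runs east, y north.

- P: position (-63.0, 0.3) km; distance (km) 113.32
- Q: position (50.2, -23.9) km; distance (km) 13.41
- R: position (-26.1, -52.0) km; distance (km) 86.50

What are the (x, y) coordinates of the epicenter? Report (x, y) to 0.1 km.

Circle about each station: (x + 63.0)² + (y − 0.3)² = 113.32²; (x − 50.2)² + (y + 23.9)² = 13.41²; (x + 26.1)² + (y + 52.0)² = 86.50².
Subtracting the P equation from the Q and R equations removes the quadratic terms:
226.4 x − 48.4 y = 11783.75
73.8 x − 104.6 y = 4775.29
Solving the 2×2 system: x ≈ 49.8, y ≈ -10.5 km.
Check against P (with the unrounded x, y): √((x + 63.0)²+(y − 0.3)²) = 113.32 ≈ 113.32 km. ✓

49.8 km east, -10.5 km north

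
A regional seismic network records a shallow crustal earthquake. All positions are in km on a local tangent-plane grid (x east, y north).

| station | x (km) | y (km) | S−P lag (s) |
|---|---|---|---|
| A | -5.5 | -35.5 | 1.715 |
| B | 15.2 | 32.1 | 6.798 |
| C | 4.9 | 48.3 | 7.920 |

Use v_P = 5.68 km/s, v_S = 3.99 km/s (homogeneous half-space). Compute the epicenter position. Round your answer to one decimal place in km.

Distance from S−P lag: d = Δt · v_P v_S / (v_P − v_S) = Δt · (5.68·3.99)/(5.68−3.99) ≈ 13.4102·Δt.
So d_A = 23.00, d_B = 91.16, d_C = 106.21 km.
Circle about each station: (x + 5.5)² + (y + 35.5)² = 23.00²; (x − 15.2)² + (y − 32.1)² = 91.16²; (x − 4.9)² + (y − 48.3)² = 106.21².
Subtracting pairs of circle equations eliminates x²+y² and gives linear equations (the radical axes):
41.4 x + 135.2 y = -7810.20
20.8 x + 167.6 y = -9685.16
Solving the 2×2 system: x ≈ 0.1, y ≈ -57.8 km.

x ≈ 0.1 km, y ≈ -57.8 km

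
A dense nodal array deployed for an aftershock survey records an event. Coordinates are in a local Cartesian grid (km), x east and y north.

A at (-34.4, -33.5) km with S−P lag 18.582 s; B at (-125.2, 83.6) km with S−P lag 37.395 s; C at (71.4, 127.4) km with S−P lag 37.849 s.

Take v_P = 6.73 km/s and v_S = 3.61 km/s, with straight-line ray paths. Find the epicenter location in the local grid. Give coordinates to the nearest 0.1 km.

x ≈ 27.9 km, y ≈ -164.1 km

Distance from S−P lag: d = Δt · v_P v_S / (v_P − v_S) = Δt · (6.73·3.61)/(6.73−3.61) ≈ 7.7870·Δt.
So d_A = 144.70, d_B = 291.19, d_C = 294.73 km.
Circle about each station: (x + 34.4)² + (y + 33.5)² = 144.70²; (x + 125.2)² + (y − 83.6)² = 291.19²; (x − 71.4)² + (y − 127.4)² = 294.73².
Subtracting pairs of circle equations eliminates x²+y² and gives linear equations (the radical axes):
-181.6 x + 234.2 y = -43495.14
211.6 x + 321.8 y = -46904.57
Solving the 2×2 system: x ≈ 27.9, y ≈ -164.1 km.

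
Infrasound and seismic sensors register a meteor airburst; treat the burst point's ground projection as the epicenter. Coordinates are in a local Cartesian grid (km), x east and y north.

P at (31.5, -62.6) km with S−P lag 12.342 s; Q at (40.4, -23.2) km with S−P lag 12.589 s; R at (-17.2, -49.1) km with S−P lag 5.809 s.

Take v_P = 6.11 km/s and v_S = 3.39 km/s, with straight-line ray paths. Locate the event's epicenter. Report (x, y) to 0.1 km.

Distance from S−P lag: d = Δt · v_P v_S / (v_P − v_S) = Δt · (6.11·3.39)/(6.11−3.39) ≈ 7.6150·Δt.
So d_P = 93.98, d_Q = 95.87, d_R = 44.24 km.
Circle about each station: (x − 31.5)² + (y + 62.6)² = 93.98²; (x − 40.4)² + (y + 23.2)² = 95.87²; (x + 17.2)² + (y + 49.1)² = 44.24².
Subtracting pairs of circle equations eliminates x²+y² and gives linear equations (the radical axes):
17.8 x + 78.8 y = -3099.43
-97.4 x + 27.0 y = 4670.70
Solving the 2×2 system: x ≈ -55.4, y ≈ -26.8 km.

x ≈ -55.4 km, y ≈ -26.8 km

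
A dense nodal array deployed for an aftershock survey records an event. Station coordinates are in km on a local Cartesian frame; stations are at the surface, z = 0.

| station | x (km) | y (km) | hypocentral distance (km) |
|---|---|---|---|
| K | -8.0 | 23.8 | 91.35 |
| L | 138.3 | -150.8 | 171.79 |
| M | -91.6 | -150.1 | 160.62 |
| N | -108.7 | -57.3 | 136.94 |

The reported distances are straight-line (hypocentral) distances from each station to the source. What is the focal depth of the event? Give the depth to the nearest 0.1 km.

Each station gives a sphere (x−x_i)² + (y−y_i)² + z² = d_i² (stations at z=0).
Subtracting the K sphere from L and M: z² cancels, leaving linear equations in x and y:
292.6 x − 349.2 y = 20070.11
-167.2 x − 347.8 y = 12836.17
Solving: x ≈ 15.598, y ≈ -44.405 km (keep extra digits for the depth step; rounded: 15.6, -44.4).
Then from the K sphere: z² = 91.35² − (x + 8.0)² − (y − 23.8)² with x = 15.598, y = -44.405, so z ≈ 56.000 ≈ 56.0 km.
Check against N (with the unrounded solution): distance 136.94 ≈ 136.94 km. ✓

depth ≈ 56.0 km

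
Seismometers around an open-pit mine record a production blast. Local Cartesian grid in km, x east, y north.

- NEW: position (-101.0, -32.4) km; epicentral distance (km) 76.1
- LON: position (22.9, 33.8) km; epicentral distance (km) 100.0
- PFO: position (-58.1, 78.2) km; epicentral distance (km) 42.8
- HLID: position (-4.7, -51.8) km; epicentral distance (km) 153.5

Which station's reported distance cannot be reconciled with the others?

Solve using three stations at a time. Using NEW, LON, PFO (subtract circle equations pairwise → linear system) gives (x, y) ≈ (-76.9, 39.8).
Distances from that point to each station vs reported:
  NEW: calculated 76.1 vs reported 76.1 → residual 0.0 km
  LON: calculated 100.0 vs reported 100.0 → residual 0.0 km
  PFO: calculated 42.8 vs reported 42.8 → residual 0.0 km
  HLID: calculated 116.6 vs reported 153.5 → residual 36.9 km
NEW, LON, PFO are mutually consistent (residuals ≈ 0); HLID is off by 36.9 km.

HLID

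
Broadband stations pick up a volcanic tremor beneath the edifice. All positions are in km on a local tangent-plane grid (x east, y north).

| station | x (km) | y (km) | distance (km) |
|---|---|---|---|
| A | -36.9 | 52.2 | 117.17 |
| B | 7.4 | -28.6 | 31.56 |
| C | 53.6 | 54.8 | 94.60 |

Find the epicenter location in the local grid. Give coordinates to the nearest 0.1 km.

x ≈ 37.4 km, y ≈ -38.4 km

Circle about each station: (x + 36.9)² + (y − 52.2)² = 117.17²; (x − 7.4)² + (y + 28.6)² = 31.56²; (x − 53.6)² + (y − 54.8)² = 94.60².
Subtracting the A equation from the B and C equations removes the quadratic terms:
88.6 x − 161.6 y = 9519.05
181.0 x + 5.2 y = 6569.20
Solving the 2×2 system: x ≈ 37.4, y ≈ -38.4 km.
Check against A (with the unrounded x, y): √((x + 36.9)²+(y − 52.2)²) = 117.17 ≈ 117.17 km. ✓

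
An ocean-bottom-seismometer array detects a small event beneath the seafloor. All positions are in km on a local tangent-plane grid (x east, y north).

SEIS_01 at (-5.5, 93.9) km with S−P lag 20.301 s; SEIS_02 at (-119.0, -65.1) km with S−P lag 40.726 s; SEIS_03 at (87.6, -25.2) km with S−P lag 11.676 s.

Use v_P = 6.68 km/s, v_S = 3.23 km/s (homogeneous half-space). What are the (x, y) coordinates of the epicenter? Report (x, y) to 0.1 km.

111.2 km east, 43.9 km north

Distance from S−P lag: d = Δt · v_P v_S / (v_P − v_S) = Δt · (6.68·3.23)/(6.68−3.23) ≈ 6.2540·Δt.
So d_SEIS_01 = 126.96, d_SEIS_02 = 254.70, d_SEIS_03 = 73.02 km.
Circle about each station: (x + 5.5)² + (y − 93.9)² = 126.96²; (x + 119.0)² + (y + 65.1)² = 254.70²; (x − 87.6)² + (y + 25.2)² = 73.02².
Subtracting pairs of circle equations eliminates x²+y² and gives linear equations (the radical axes):
-227.0 x − 318.0 y = -39201.70
186.2 x − 238.2 y = 10248.26
Solving the 2×2 system: x ≈ 111.2, y ≈ 43.9 km.
Check against SEIS_01 (with the unrounded x, y): √((x + 5.5)²+(y − 93.9)²) = 126.96 ≈ 126.96 km. ✓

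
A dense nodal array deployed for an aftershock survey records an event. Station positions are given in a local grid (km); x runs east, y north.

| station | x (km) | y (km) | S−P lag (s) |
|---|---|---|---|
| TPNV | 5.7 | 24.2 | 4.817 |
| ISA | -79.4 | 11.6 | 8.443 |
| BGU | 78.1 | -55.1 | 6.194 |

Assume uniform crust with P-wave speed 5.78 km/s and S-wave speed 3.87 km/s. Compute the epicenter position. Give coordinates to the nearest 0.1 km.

x ≈ 9.3 km, y ≈ -32.1 km

Distance from S−P lag: d = Δt · v_P v_S / (v_P − v_S) = Δt · (5.78·3.87)/(5.78−3.87) ≈ 11.7113·Δt.
So d_TPNV = 56.41, d_ISA = 98.88, d_BGU = 72.54 km.
Circle about each station: (x − 5.7)² + (y − 24.2)² = 56.41²; (x + 79.4)² + (y − 11.6)² = 98.88²; (x − 78.1)² + (y + 55.1)² = 72.54².
Subtracting pairs of circle equations eliminates x²+y² and gives linear equations (the radical axes):
-170.2 x − 25.2 y = -774.38
144.8 x − 158.6 y = 6437.53
Solving the 2×2 system: x ≈ 9.3, y ≈ -32.1 km.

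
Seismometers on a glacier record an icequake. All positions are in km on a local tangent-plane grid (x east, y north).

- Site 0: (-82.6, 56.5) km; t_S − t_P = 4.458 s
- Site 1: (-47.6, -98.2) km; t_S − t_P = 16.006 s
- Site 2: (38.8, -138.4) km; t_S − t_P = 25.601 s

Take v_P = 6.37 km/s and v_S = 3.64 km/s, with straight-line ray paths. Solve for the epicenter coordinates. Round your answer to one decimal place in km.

x ≈ -104.2 km, y ≈ 25.4 km

Distance from S−P lag: d = Δt · v_P v_S / (v_P − v_S) = Δt · (6.37·3.64)/(6.37−3.64) ≈ 8.4933·Δt.
So d_Site 0 = 37.86, d_Site 1 = 135.94, d_Site 2 = 217.44 km.
Circle about each station: (x + 82.6)² + (y − 56.5)² = 37.86²; (x + 47.6)² + (y + 98.2)² = 135.94²; (x − 38.8)² + (y + 138.4)² = 217.44².
Subtracting pairs of circle equations eliminates x²+y² and gives linear equations (the radical axes):
70.0 x − 309.4 y = -15152.31
242.8 x − 389.8 y = -35201.78
Solving the 2×2 system: x ≈ -104.2, y ≈ 25.4 km.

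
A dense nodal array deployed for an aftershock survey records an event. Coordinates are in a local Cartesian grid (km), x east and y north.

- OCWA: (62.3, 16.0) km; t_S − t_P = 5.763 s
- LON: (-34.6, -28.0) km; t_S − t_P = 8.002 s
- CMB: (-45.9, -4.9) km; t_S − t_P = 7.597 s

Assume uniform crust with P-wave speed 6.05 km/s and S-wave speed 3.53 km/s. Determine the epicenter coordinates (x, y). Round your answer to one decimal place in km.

Distance from S−P lag: d = Δt · v_P v_S / (v_P − v_S) = Δt · (6.05·3.53)/(6.05−3.53) ≈ 8.4748·Δt.
So d_OCWA = 48.84, d_LON = 67.82, d_CMB = 64.38 km.
Circle about each station: (x − 62.3)² + (y − 16.0)² = 48.84²; (x + 34.6)² + (y + 28.0)² = 67.82²; (x + 45.9)² + (y + 4.9)² = 64.38².
Subtracting pairs of circle equations eliminates x²+y² and gives linear equations (the radical axes):
-193.8 x − 88.0 y = -4370.34
-216.4 x − 41.8 y = -3765.91
Solving the 2×2 system: x ≈ 13.6, y ≈ 19.7 km.

(13.6, 19.7)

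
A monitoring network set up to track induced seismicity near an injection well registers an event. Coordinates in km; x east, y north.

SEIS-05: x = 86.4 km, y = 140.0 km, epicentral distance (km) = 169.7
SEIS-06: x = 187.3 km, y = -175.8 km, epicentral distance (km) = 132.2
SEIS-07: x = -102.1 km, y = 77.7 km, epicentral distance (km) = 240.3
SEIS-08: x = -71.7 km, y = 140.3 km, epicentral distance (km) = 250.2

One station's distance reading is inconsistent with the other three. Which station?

SEIS-06

Solve using three stations at a time. Using SEIS-05, SEIS-07, SEIS-08 (subtract circle equations pairwise → linear system) gives (x, y) ≈ (113.9, -27.3).
Distances from that point to each station vs reported:
  SEIS-05: calculated 169.6 vs reported 169.7 → residual 0.1 km
  SEIS-06: calculated 165.6 vs reported 132.2 → residual 33.4 km
  SEIS-07: calculated 240.2 vs reported 240.3 → residual 0.1 km
  SEIS-08: calculated 250.1 vs reported 250.2 → residual 0.1 km
SEIS-05, SEIS-07, SEIS-08 are mutually consistent (residuals ≈ 0); SEIS-06 is off by 33.4 km.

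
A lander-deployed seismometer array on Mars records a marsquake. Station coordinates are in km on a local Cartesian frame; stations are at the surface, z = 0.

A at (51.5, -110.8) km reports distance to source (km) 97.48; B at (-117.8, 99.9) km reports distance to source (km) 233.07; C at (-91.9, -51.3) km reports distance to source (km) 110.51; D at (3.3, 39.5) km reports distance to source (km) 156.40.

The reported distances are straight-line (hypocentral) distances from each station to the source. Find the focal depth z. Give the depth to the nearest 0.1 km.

z ≈ 66.8 km

Each station gives a sphere (x−x_i)² + (y−y_i)² + z² = d_i² (stations at z=0).
Subtracting the A sphere from B and C: z² cancels, leaving linear equations in x and y:
-338.6 x + 421.4 y = -35891.31
-286.8 x + 119.0 y = -6561.70
Solving: x ≈ -18.693, y ≈ -100.191 km (keep extra digits for the depth step; rounded: -18.7, -100.2).
Then from the A sphere: z² = 97.48² − (x − 51.5)² − (y + 110.8)² with x = -18.693, y = -100.191, so z ≈ 66.804 ≈ 66.8 km.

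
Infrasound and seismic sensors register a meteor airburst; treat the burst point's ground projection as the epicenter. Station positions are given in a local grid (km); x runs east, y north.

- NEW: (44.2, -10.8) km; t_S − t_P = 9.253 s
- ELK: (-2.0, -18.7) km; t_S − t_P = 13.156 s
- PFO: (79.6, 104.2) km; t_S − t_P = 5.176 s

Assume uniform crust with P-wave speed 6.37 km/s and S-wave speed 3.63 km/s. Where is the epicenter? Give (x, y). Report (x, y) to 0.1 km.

(75.6, 60.7)

Distance from S−P lag: d = Δt · v_P v_S / (v_P − v_S) = Δt · (6.37·3.63)/(6.37−3.63) ≈ 8.4391·Δt.
So d_NEW = 78.09, d_ELK = 111.02, d_PFO = 43.68 km.
Circle about each station: (x − 44.2)² + (y + 10.8)² = 78.09²; (x + 2.0)² + (y + 18.7)² = 111.02²; (x − 79.6)² + (y − 104.2)² = 43.68².
Subtracting pairs of circle equations eliminates x²+y² and gives linear equations (the radical axes):
-92.4 x − 15.8 y = -7943.98
70.8 x + 230.0 y = 19313.63
Solving the 2×2 system: x ≈ 75.6, y ≈ 60.7 km.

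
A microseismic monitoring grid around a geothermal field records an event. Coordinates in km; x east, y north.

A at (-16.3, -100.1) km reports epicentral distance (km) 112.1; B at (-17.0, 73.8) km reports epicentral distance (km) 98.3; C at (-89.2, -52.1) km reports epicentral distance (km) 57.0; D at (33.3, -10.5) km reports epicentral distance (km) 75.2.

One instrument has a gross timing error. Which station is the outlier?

A

Solve using three stations at a time. Using B, C, D (subtract circle equations pairwise → linear system) gives (x, y) ≈ (-41.1, -21.5).
Distances from that point to each station vs reported:
  A: calculated 82.4 vs reported 112.1 → residual 29.7 km
  B: calculated 98.3 vs reported 98.3 → residual 0.0 km
  C: calculated 57.0 vs reported 57.0 → residual 0.0 km
  D: calculated 75.2 vs reported 75.2 → residual 0.0 km
B, C, D are mutually consistent (residuals ≈ 0); A is off by 29.7 km.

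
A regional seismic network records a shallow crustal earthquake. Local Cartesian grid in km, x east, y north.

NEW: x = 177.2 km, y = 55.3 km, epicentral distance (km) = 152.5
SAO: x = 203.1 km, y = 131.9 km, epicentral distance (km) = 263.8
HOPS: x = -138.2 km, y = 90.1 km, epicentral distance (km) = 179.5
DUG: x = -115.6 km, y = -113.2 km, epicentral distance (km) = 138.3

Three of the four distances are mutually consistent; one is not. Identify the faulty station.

NEW

Solve using three stations at a time. Using SAO, HOPS, DUG (subtract circle equations pairwise → linear system) gives (x, y) ≈ (-5.0, -30.2).
Distances from that point to each station vs reported:
  NEW: calculated 201.3 vs reported 152.5 → residual 48.8 km
  SAO: calculated 263.8 vs reported 263.8 → residual 0.0 km
  HOPS: calculated 179.5 vs reported 179.5 → residual 0.0 km
  DUG: calculated 138.3 vs reported 138.3 → residual 0.0 km
SAO, HOPS, DUG are mutually consistent (residuals ≈ 0); NEW is off by 48.8 km.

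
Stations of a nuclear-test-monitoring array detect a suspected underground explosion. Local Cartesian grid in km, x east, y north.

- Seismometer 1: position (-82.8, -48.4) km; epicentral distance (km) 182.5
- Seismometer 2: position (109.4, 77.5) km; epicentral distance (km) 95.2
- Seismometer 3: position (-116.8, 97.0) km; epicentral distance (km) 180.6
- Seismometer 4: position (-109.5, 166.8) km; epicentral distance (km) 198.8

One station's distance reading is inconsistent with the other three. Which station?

Seismometer 2

Solve using three stations at a time. Using Seismometer 1, Seismometer 3, Seismometer 4 (subtract circle equations pairwise → linear system) gives (x, y) ≈ (60.9, 64.2).
Distances from that point to each station vs reported:
  Seismometer 1: calculated 182.5 vs reported 182.5 → residual 0.0 km
  Seismometer 2: calculated 50.3 vs reported 95.2 → residual 44.9 km
  Seismometer 3: calculated 180.6 vs reported 180.6 → residual 0.0 km
  Seismometer 4: calculated 198.8 vs reported 198.8 → residual 0.0 km
Seismometer 1, Seismometer 3, Seismometer 4 are mutually consistent (residuals ≈ 0); Seismometer 2 is off by 44.9 km.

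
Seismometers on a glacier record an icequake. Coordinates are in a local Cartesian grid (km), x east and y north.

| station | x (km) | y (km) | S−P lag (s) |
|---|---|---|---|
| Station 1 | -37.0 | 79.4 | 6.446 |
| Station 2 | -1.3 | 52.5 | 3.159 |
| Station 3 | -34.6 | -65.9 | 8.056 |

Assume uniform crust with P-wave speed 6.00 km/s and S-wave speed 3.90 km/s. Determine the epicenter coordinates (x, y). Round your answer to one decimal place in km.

x ≈ -0.9 km, y ≈ 17.3 km

Distance from S−P lag: d = Δt · v_P v_S / (v_P − v_S) = Δt · (6.00·3.90)/(6.00−3.90) ≈ 11.1429·Δt.
So d_Station 1 = 71.83, d_Station 2 = 35.20, d_Station 3 = 89.77 km.
Circle about each station: (x + 37.0)² + (y − 79.4)² = 71.83²; (x + 1.3)² + (y − 52.5)² = 35.20²; (x + 34.6)² + (y + 65.9)² = 89.77².
Subtracting pairs of circle equations eliminates x²+y² and gives linear equations (the radical axes):
71.4 x − 53.8 y = -994.91
4.8 x − 290.6 y = -5032.49
Solving the 2×2 system: x ≈ -0.9, y ≈ 17.3 km.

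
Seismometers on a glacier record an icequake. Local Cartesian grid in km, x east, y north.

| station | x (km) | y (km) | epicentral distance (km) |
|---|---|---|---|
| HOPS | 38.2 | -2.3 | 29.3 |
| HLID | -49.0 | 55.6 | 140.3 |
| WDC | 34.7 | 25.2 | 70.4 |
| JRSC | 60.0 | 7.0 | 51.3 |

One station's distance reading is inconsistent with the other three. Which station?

Solve using three stations at a time. Using HLID, WDC, JRSC (subtract circle equations pairwise → linear system) gives (x, y) ≈ (50.3, -43.7).
Distances from that point to each station vs reported:
  HOPS: calculated 43.1 vs reported 29.3 → residual 13.8 km
  HLID: calculated 140.4 vs reported 140.3 → residual 0.1 km
  WDC: calculated 70.6 vs reported 70.4 → residual 0.2 km
  JRSC: calculated 51.6 vs reported 51.3 → residual 0.3 km
HLID, WDC, JRSC are mutually consistent (residuals ≈ 0); HOPS is off by 13.8 km.

HOPS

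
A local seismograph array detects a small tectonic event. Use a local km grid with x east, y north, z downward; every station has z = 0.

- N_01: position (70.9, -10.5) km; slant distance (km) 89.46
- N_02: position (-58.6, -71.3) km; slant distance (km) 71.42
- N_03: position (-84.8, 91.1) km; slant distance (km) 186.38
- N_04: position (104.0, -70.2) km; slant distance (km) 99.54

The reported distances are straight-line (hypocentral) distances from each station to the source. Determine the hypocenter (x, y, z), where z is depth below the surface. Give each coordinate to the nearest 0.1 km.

Each station gives a sphere (x−x_i)² + (y−y_i)² + z² = d_i² (stations at z=0).
Subtracting the N_01 sphere from N_02 and N_03: z² cancels, leaving linear equations in x and y:
-259.0 x − 121.6 y = 6282.87
-311.4 x + 203.2 y = -16381.22
Solving: x ≈ 7.904, y ≈ -68.503 km (keep extra digits for the depth step; rounded: 7.9, -68.5).
Then from the N_01 sphere: z² = 89.46² − (x − 70.9)² − (y + 10.5)² with x = 7.904, y = -68.503, so z ≈ 25.889 ≈ 25.9 km.

(7.9, -68.5, 25.9)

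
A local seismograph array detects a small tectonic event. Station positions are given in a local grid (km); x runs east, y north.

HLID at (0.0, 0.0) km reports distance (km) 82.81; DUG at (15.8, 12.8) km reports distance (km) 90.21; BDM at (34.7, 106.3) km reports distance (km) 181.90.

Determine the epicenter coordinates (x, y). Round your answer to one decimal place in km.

Circle about each station: x² + y² = 82.81²; (x − 15.8)² + (y − 12.8)² = 90.21²; (x − 34.7)² + (y − 106.3)² = 181.90².
Subtracting the HLID equation from the DUG and BDM equations removes the quadratic terms:
31.6 x + 25.6 y = -866.87
69.4 x + 212.6 y = -13726.33
Solving the 2×2 system: x ≈ 33.8, y ≈ -75.6 km.

33.8 km east, -75.6 km north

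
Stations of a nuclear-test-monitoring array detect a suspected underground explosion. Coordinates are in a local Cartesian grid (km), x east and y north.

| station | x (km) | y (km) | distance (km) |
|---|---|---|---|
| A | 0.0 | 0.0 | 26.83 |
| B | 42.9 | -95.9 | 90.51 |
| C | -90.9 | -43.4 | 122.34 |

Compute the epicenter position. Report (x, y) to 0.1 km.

Circle about each station: x² + y² = 26.83²; (x − 42.9)² + (y + 95.9)² = 90.51²; (x + 90.9)² + (y + 43.4)² = 122.34².
Subtracting the A equation from the B and C equations removes the quadratic terms:
85.8 x − 191.8 y = 3565.01
-181.8 x − 86.8 y = -4100.86
Solving the 2×2 system: x ≈ 25.9, y ≈ -7.0 km.

(25.9, -7.0)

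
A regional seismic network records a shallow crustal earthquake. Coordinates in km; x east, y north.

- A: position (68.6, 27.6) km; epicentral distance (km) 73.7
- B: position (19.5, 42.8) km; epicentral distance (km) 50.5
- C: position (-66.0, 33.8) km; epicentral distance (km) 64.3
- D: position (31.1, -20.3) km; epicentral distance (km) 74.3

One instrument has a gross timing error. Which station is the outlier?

B

Solve using three stations at a time. Using A, C, D (subtract circle equations pairwise → linear system) gives (x, y) ≈ (-2.8, 45.8).
Distances from that point to each station vs reported:
  A: calculated 73.7 vs reported 73.7 → residual 0.0 km
  B: calculated 22.5 vs reported 50.5 → residual 28.0 km
  C: calculated 64.3 vs reported 64.3 → residual 0.0 km
  D: calculated 74.3 vs reported 74.3 → residual 0.0 km
A, C, D are mutually consistent (residuals ≈ 0); B is off by 28.0 km.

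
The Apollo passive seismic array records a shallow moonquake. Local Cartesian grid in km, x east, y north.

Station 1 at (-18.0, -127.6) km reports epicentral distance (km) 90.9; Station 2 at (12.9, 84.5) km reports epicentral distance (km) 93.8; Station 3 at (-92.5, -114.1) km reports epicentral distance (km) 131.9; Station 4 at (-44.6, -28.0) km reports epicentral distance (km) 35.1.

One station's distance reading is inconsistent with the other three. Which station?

Solve using three stations at a time. Using Station 2, Station 3, Station 4 (subtract circle equations pairwise → linear system) gives (x, y) ≈ (-40.5, 7.2).
Distances from that point to each station vs reported:
  Station 1: calculated 136.7 vs reported 90.9 → residual 45.8 km
  Station 2: calculated 93.9 vs reported 93.8 → residual 0.1 km
  Station 3: calculated 132.0 vs reported 131.9 → residual 0.1 km
  Station 4: calculated 35.4 vs reported 35.1 → residual 0.3 km
Station 2, Station 3, Station 4 are mutually consistent (residuals ≈ 0); Station 1 is off by 45.8 km.

Station 1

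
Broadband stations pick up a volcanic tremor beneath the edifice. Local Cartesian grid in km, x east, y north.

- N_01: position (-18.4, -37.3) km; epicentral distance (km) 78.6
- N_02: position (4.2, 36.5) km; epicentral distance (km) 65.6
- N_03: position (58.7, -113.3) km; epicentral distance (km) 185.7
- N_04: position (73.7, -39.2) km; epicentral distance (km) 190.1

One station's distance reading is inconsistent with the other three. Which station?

N_04

Solve using three stations at a time. Using N_01, N_02, N_03 (subtract circle equations pairwise → linear system) gives (x, y) ≈ (-60.8, 28.8).
Distances from that point to each station vs reported:
  N_01: calculated 78.5 vs reported 78.6 → residual 0.1 km
  N_02: calculated 65.5 vs reported 65.6 → residual 0.1 km
  N_03: calculated 185.7 vs reported 185.7 → residual 0.0 km
  N_04: calculated 150.7 vs reported 190.1 → residual 39.4 km
N_01, N_02, N_03 are mutually consistent (residuals ≈ 0); N_04 is off by 39.4 km.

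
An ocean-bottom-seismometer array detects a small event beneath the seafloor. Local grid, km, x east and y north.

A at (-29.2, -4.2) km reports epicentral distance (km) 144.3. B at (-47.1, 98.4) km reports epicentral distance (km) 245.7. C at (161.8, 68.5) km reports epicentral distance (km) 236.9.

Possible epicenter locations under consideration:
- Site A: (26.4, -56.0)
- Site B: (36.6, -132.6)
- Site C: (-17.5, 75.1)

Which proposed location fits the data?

For each candidate, compare |candidate − station| to the reported distance:
Site A: residuals A 68.3, B 74.7, C 53.0 → max 74.7 km
Site B: residuals A 0.0, B 0.0, C 0.0 → max 0.0 km
Site C: residuals A 64.1, B 208.0, C 57.5 → max 208.0 km
Only Site B has all residuals ≈ 0.

Site B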